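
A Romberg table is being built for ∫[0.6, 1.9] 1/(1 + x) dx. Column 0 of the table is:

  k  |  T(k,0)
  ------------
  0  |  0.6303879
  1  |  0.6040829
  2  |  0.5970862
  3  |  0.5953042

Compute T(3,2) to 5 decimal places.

0.59471

T(2,1) = (4·0.5970862 − 0.6040829) / 3 = 0.5947540
T(3,1) = (4·0.5953042 − 0.5970862) / 3 = 0.5947102
T(3,2) = 0.5947102 + (0.5947102 − 0.5947540)/15 = 0.5947073
(Column j=1 coincides with Simpson's rule on the same nodes.)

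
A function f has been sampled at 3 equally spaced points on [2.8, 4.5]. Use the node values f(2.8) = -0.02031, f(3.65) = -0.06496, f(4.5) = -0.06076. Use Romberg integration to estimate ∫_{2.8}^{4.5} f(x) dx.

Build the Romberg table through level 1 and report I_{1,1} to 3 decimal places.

I_{0,0} (trapezoid, 1 panel, h=1.7000): -0.06891
I_{1,0} (trapezoid, 2 panels, h=0.8500): -0.08967
I_{1,1} = -0.08967 + (-0.08967 − (-0.06891))/3 = -0.09659

-0.097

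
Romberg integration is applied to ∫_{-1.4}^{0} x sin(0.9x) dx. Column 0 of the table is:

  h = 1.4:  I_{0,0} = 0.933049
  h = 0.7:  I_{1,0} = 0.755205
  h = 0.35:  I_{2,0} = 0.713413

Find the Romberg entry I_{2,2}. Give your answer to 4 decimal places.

I_{1,1} = 0.755205 + (0.755205 − 0.933049)/3 = 0.695924
I_{2,1} = (4·0.713413 − 0.755205) / 3 = 0.699482
I_{2,2} = (16·0.699482 − 0.695924) / 15 = 0.699719

0.6997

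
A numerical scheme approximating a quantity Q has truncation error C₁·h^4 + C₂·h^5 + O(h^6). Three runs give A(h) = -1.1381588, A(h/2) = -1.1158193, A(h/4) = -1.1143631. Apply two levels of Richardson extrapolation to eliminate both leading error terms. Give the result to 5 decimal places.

-1.11426

First eliminate the h^4 term (factor 2^4 = 16):
  B₁ = (16·(-1.1158193) − (-1.1381588))/15 = -1.1143300
  B₂ = (16·(-1.1143631) − (-1.1158193))/15 = -1.1142660
Then eliminate the h^5 term (factor 2^5 = 32):
  (32·(-1.1142660) − (-1.1143300))/31 = -1.1142639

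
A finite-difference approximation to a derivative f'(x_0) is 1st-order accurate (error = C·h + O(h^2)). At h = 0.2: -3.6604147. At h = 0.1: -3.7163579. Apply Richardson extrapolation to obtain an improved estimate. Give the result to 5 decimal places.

-3.77230

Extrapolated value = (2·A(h/2) − A(h)) / (2 − 1)
= (2·(-3.7163579) − (-3.6604147)) / 1
= -3.7723011 / 1 = -3.7723011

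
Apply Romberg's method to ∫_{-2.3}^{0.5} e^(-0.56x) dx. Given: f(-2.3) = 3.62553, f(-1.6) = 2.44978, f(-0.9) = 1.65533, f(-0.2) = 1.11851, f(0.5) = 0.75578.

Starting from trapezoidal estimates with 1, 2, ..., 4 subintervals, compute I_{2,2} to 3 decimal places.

I_{0,0} (trapezoid, 1 panel, h=2.8000): 6.13383
I_{1,0} (trapezoid, 2 panels, h=1.4000): 5.38438
I_{2,0} (trapezoid, 4 panels, h=0.7000): 5.18999
I_{1,1} = 5.38438 + (5.38438 − 6.13383)/3 = 5.13456
I_{2,1} = 5.18999 + (5.18999 − 5.38438)/3 = 5.12519
I_{2,2} = 5.12519 + (5.12519 − 5.13456)/15 = 5.12457

5.125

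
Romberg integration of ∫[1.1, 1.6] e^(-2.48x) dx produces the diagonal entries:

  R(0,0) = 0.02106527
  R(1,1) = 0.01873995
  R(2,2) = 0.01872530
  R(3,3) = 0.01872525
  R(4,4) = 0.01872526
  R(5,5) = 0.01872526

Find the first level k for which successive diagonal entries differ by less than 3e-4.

|R(1,1) − R(0,0)| = 0.00232532 ≥ 3e-4
|R(2,2) − R(1,1)| = 0.00001465 < 3e-4

k = 2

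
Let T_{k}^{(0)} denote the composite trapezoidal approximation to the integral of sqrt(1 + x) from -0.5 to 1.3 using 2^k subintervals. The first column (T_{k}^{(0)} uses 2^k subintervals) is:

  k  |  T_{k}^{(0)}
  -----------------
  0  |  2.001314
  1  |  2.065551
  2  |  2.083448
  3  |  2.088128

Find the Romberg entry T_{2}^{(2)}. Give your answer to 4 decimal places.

Richardson extrapolation on the trapezoidal column (denominator 4−1=3):
T_{1}^{(1)} = (4·2.065551 − 2.001314) / 3 = 2.086963
T_{2}^{(1)} = (4·2.083448 − 2.065551) / 3 = 2.089414
T_{2}^{(2)} = (16·2.089414 − 2.086963) / 15 = 2.089577

2.0896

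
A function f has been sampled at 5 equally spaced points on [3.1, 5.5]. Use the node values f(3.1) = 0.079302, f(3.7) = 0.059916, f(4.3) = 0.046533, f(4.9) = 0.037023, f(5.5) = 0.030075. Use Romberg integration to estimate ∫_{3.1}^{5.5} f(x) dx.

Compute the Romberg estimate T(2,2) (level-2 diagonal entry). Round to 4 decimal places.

T(0,0) (trapezoid, 1 panel, h=2.4000): 0.131252
T(1,0) (trapezoid, 2 panels, h=1.2000): 0.121466
T(2,0) (trapezoid, 4 panels, h=0.6000): 0.118896
T(1,1) = 0.121466 + (0.121466 − 0.131252)/3 = 0.118204
T(2,1) = 0.118896 + (0.118896 − 0.121466)/3 = 0.118039
T(2,2) = 0.118039 + (0.118039 − 0.118204)/15 = 0.118028

0.1180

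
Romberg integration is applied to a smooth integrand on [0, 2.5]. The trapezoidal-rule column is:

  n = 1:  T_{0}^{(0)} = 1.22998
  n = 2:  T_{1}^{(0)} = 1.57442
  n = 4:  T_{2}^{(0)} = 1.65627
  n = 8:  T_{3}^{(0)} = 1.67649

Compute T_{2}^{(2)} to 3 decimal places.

Richardson extrapolation on the trapezoidal column (denominator 4−1=3):
T_{1}^{(1)} = 1.57442 + (1.57442 − 1.22998)/3 = 1.68923
T_{2}^{(1)} = 1.65627 + (1.65627 − 1.57442)/3 = 1.68355
T_{2}^{(2)} = 1.68355 + (1.68355 − 1.68923)/15 = 1.68317

1.683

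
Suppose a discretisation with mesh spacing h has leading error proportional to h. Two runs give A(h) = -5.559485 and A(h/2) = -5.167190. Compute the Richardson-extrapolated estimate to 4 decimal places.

-4.7749

The leading error scales as h; refining by a factor of 2 reduces it by 2^1 = 2.
Extrapolated value = (2·A(h/2) − A(h)) / (2 − 1)
= (2·(-5.167190) − (-5.559485)) / 1
= -4.774895 / 1 = -4.774895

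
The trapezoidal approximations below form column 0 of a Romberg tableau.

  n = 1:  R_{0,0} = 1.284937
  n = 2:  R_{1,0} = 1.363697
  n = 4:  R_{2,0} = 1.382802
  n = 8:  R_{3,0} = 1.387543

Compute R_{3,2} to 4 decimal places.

Richardson extrapolation on the trapezoidal column (denominator 4−1=3):
R_{2,1} = (4·1.382802 − 1.363697) / 3 = 1.389170
R_{3,1} = (4·1.387543 − 1.382802) / 3 = 1.389123
R_{3,2} = (16·1.389123 − 1.389170) / 15 = 1.389120
(Column j=1 coincides with Simpson's rule on the same nodes.)

1.3891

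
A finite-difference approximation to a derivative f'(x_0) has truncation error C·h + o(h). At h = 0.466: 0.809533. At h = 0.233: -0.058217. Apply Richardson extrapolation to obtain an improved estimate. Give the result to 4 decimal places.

-0.9260

The leading error scales as h; refining by a factor of 2 reduces it by 2^1 = 2.
Extrapolated value = (2·A(h/2) − A(h)) / (2 − 1)
= (2·(-0.058217) − 0.809533) / 1
= -0.925967 / 1 = -0.925967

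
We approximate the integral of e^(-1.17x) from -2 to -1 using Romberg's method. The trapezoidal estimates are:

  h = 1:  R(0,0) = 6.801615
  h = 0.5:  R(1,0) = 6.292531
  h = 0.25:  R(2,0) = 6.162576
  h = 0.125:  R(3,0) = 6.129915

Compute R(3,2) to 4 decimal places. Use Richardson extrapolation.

Richardson extrapolation on the trapezoidal column (denominator 4−1=3):
R(2,1) = 6.162576 + (6.162576 − 6.292531)/3 = 6.119258
R(3,1) = (4·6.129915 − 6.162576) / 3 = 6.119028
R(3,2) = 6.119028 + (6.119028 − 6.119258)/15 = 6.119013

6.1190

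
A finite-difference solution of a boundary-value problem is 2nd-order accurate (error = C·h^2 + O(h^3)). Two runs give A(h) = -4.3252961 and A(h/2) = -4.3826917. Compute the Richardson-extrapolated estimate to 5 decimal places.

-4.40182

Extrapolated value = (4·A(h/2) − A(h)) / (4 − 1)
= (4·(-4.3826917) − (-4.3252961)) / 3
= -13.2054707 / 3 = -4.4018236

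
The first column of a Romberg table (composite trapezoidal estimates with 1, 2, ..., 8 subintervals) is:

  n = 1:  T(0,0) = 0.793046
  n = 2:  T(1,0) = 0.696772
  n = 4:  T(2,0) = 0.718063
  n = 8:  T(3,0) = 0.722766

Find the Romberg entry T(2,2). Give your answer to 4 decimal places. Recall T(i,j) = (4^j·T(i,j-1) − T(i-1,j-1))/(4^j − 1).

Richardson extrapolation on the trapezoidal column (denominator 4−1=3):
T(1,1) = 0.696772 + (0.696772 − 0.793046)/3 = 0.664681
T(2,1) = 0.718063 + (0.718063 − 0.696772)/3 = 0.725160
T(2,2) = (16·0.725160 − 0.664681) / 15 = 0.729192

0.7292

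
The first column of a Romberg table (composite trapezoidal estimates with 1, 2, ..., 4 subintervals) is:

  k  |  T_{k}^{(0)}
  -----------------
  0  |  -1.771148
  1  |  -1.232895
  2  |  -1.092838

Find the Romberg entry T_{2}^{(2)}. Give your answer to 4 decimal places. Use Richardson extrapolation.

-1.0457

T_{1}^{(1)} = (4·(-1.232895) − (-1.771148)) / 3 = -1.053477
T_{2}^{(1)} = -1.092838 + (-1.092838 − (-1.232895))/3 = -1.046152
T_{2}^{(2)} = -1.046152 + (-1.046152 − (-1.053477))/15 = -1.045664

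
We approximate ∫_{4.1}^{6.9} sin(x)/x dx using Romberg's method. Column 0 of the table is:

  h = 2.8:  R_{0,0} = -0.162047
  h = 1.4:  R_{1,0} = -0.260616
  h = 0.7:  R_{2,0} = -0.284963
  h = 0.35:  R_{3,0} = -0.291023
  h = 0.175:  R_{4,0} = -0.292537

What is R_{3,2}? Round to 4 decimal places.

-0.2930

R_{2,1} = (4·(-0.284963) − (-0.260616)) / 3 = -0.293079
R_{3,1} = (4·(-0.291023) − (-0.284963)) / 3 = -0.293043
R_{3,2} = -0.293043 + (-0.293043 − (-0.293079))/15 = -0.293041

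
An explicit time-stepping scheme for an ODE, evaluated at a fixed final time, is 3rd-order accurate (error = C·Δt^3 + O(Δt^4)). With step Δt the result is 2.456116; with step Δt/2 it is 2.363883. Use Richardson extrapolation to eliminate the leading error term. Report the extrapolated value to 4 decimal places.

Extrapolated value = (8·A(Δt/2) − A(Δt)) / (8 − 1)
= (8·2.363883 − 2.456116) / 7
= 16.454948 / 7 = 2.350707

2.3507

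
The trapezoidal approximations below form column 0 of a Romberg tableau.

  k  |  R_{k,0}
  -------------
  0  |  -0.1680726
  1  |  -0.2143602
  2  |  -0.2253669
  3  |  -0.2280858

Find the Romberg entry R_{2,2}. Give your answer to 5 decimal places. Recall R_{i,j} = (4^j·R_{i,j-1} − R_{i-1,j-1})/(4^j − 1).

-0.22899

Richardson extrapolation on the trapezoidal column (denominator 4−1=3):
R_{1,1} = -0.2143602 + (-0.2143602 − (-0.1680726))/3 = -0.2297894
R_{2,1} = (4·(-0.2253669) − (-0.2143602)) / 3 = -0.2290358
R_{2,2} = (16·(-0.2290358) − (-0.2297894)) / 15 = -0.2289856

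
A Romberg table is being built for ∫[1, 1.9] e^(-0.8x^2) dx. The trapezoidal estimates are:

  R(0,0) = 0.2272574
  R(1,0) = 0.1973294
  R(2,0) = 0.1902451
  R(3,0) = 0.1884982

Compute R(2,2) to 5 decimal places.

Richardson extrapolation on the trapezoidal column (denominator 4−1=3):
R(1,1) = (4·0.1973294 − 0.2272574) / 3 = 0.1873534
R(2,1) = 0.1902451 + (0.1902451 − 0.1973294)/3 = 0.1878837
R(2,2) = (16·0.1878837 − 0.1873534) / 15 = 0.1879191

0.18792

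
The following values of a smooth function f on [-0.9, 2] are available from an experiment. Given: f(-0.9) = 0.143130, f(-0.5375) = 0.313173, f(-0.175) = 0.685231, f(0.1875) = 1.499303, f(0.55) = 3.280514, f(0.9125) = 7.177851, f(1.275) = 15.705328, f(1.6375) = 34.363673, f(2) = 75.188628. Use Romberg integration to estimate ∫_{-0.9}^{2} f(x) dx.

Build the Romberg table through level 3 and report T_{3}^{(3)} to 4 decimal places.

34.7495

T_{0}^{(0)} (trapezoid, 1 panel, h=2.9000): 109.231049
T_{1}^{(0)} (trapezoid, 2 panels, h=1.4500): 59.372270
T_{2}^{(0)} (trapezoid, 4 panels, h=0.7250): 41.569290
T_{3}^{(0)} (trapezoid, 8 panels, h=0.3625): 36.500470
T_{1}^{(1)} = 59.372270 + (59.372270 − 109.231049)/3 = 42.752677
T_{2}^{(1)} = 41.569290 + (41.569290 − 59.372270)/3 = 35.634963
T_{3}^{(1)} = 36.500470 + (36.500470 − 41.569290)/3 = 34.810863
T_{2}^{(2)} = 35.634963 + (35.634963 − 42.752677)/15 = 35.160449
T_{3}^{(2)} = 34.810863 + (34.810863 − 35.634963)/15 = 34.755923
T_{3}^{(3)} = 34.755923 + (34.755923 − 35.160449)/63 = 34.749502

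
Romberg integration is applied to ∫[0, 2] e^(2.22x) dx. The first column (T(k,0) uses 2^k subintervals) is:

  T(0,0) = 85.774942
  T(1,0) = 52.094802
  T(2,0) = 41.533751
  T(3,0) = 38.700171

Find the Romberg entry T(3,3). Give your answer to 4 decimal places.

T(1,1) = (4·52.094802 − 85.774942) / 3 = 40.868089
T(2,1) = (4·41.533751 − 52.094802) / 3 = 38.013401
T(3,1) = (4·38.700171 − 41.533751) / 3 = 37.755644
T(2,2) = 38.013401 + (38.013401 − 40.868089)/15 = 37.823088
T(3,2) = 37.755644 + (37.755644 − 38.013401)/15 = 37.738460
T(3,3) = 37.738460 + (37.738460 − 37.823088)/63 = 37.737117

37.7371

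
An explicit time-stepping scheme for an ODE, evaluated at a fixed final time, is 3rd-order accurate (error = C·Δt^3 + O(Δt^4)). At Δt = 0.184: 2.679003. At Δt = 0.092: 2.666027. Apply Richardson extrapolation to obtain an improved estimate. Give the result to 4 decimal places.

2.6642

The leading error scales as Δt^3; refining by a factor of 2 reduces it by 2^3 = 8.
Extrapolated value = (8·A(Δt/2) − A(Δt)) / (8 − 1)
= (8·2.666027 − 2.679003) / 7
= 18.649213 / 7 = 2.664173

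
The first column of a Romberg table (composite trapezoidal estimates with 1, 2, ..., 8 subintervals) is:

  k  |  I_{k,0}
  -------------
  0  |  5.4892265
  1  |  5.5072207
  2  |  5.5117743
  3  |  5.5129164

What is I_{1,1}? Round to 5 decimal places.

Richardson extrapolation on the trapezoidal column (denominator 4−1=3):
I_{1,1} = 5.5072207 + (5.5072207 − 5.4892265)/3 = 5.5132188

5.51322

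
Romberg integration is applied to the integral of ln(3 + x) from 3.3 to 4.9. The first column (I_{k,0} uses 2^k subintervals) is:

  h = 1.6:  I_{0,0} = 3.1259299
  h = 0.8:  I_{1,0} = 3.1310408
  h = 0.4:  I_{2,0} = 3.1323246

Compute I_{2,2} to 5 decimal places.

Richardson extrapolation on the trapezoidal column (denominator 4−1=3):
I_{1,1} = 3.1310408 + (3.1310408 − 3.1259299)/3 = 3.1327444
I_{2,1} = (4·3.1323246 − 3.1310408) / 3 = 3.1327525
I_{2,2} = 3.1327525 + (3.1327525 − 3.1327444)/15 = 3.1327530
(Column j=1 coincides with Simpson's rule on the same nodes.)

3.13275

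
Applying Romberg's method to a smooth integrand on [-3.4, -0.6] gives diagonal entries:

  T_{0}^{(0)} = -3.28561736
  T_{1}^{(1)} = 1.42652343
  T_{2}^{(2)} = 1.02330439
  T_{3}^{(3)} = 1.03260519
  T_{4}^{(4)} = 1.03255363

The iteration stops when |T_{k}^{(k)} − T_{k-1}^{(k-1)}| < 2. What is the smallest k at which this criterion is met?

|T_{1}^{(1)} − T_{0}^{(0)}| = 4.71214079 ≥ 2
|T_{2}^{(2)} − T_{1}^{(1)}| = 0.40321904 < 2

k = 2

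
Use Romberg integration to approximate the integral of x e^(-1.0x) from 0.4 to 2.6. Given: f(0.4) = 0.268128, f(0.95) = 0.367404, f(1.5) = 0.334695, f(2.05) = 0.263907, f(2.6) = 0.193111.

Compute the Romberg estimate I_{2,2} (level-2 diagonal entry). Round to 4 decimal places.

I_{0,0} (trapezoid, 1 panel, h=2.2000): 0.507363
I_{1,0} (trapezoid, 2 panels, h=1.1000): 0.621846
I_{2,0} (trapezoid, 4 panels, h=0.5500): 0.658144
I_{1,1} = 0.621846 + (0.621846 − 0.507363)/3 = 0.660007
I_{2,1} = 0.658144 + (0.658144 − 0.621846)/3 = 0.670243
I_{2,2} = 0.670243 + (0.670243 − 0.660007)/15 = 0.670925

0.6709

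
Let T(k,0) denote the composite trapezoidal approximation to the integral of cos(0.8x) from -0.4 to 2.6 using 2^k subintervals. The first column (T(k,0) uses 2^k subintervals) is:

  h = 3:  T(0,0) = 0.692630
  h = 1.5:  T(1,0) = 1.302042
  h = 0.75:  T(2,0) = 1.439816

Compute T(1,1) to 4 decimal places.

T(1,1) = (4·1.302042 − 0.692630) / 3 = 1.505179

1.5052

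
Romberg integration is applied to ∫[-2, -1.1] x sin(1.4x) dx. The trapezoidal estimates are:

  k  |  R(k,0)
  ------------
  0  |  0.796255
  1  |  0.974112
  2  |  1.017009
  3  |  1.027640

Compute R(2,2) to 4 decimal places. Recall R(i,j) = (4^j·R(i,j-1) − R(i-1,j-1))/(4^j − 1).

1.0312

Richardson extrapolation on the trapezoidal column (denominator 4−1=3):
R(1,1) = 0.974112 + (0.974112 − 0.796255)/3 = 1.033398
R(2,1) = 1.017009 + (1.017009 − 0.974112)/3 = 1.031308
R(2,2) = (16·1.031308 − 1.033398) / 15 = 1.031169
(Column j=1 coincides with Simpson's rule on the same nodes.)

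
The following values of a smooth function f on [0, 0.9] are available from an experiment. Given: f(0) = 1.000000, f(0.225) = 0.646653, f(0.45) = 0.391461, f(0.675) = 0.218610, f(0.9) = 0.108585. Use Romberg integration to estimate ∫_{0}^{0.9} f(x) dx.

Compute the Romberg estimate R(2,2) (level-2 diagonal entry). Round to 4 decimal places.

R(0,0) (trapezoid, 1 panel, h=0.9000): 0.498863
R(1,0) (trapezoid, 2 panels, h=0.4500): 0.425589
R(2,0) (trapezoid, 4 panels, h=0.2250): 0.407479
R(1,1) = 0.425589 + (0.425589 − 0.498863)/3 = 0.401164
R(2,1) = 0.407479 + (0.407479 − 0.425589)/3 = 0.401442
R(2,2) = 0.401442 + (0.401442 − 0.401164)/15 = 0.401461

0.4015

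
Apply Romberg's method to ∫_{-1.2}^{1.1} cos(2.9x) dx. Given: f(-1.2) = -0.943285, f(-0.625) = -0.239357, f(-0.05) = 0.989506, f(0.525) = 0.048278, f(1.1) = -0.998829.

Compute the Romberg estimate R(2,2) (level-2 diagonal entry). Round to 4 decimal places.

R(0,0) (trapezoid, 1 panel, h=2.3000): -2.233431
R(1,0) (trapezoid, 2 panels, h=1.1500): 0.021216
R(2,0) (trapezoid, 4 panels, h=0.5750): -0.099262
R(1,1) = 0.021216 + (0.021216 − (-2.233431))/3 = 0.772765
R(2,1) = -0.099262 + (-0.099262 − 0.021216)/3 = -0.139421
R(2,2) = -0.139421 + (-0.139421 − 0.772765)/15 = -0.200233

-0.2002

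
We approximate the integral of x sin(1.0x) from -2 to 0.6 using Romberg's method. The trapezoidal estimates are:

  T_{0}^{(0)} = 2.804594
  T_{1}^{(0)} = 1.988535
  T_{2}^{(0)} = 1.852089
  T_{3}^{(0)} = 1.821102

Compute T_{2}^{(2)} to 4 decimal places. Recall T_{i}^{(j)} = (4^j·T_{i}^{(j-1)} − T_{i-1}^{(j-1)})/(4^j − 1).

Richardson extrapolation on the trapezoidal column (denominator 4−1=3):
T_{1}^{(1)} = (4·1.988535 − 2.804594) / 3 = 1.716515
T_{2}^{(1)} = (4·1.852089 − 1.988535) / 3 = 1.806607
T_{2}^{(2)} = (16·1.806607 − 1.716515) / 15 = 1.812613
(Column j=1 coincides with Simpson's rule on the same nodes.)

1.8126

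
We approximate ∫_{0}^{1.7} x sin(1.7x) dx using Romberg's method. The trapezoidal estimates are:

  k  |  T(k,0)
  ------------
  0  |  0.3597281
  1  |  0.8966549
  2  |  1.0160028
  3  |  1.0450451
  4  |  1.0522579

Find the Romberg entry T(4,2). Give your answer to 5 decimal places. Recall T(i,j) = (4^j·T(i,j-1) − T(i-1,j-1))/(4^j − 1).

1.05466

Richardson extrapolation on the trapezoidal column (denominator 4−1=3):
T(3,1) = (4·1.0450451 − 1.0160028) / 3 = 1.0547259
T(4,1) = (4·1.0522579 − 1.0450451) / 3 = 1.0546622
T(4,2) = 1.0546622 + (1.0546622 − 1.0547259)/15 = 1.0546580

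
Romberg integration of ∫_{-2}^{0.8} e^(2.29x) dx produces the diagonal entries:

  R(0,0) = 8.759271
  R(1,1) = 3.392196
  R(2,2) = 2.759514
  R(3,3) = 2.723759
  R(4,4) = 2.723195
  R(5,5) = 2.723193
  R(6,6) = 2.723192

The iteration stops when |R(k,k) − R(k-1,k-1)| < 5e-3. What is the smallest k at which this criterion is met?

|R(1,1) − R(0,0)| = 5.367075 ≥ 5e-3
|R(2,2) − R(1,1)| = 0.632682 ≥ 5e-3
|R(3,3) − R(2,2)| = 0.035755 ≥ 5e-3
|R(4,4) − R(3,3)| = 0.000564 < 5e-3

k = 4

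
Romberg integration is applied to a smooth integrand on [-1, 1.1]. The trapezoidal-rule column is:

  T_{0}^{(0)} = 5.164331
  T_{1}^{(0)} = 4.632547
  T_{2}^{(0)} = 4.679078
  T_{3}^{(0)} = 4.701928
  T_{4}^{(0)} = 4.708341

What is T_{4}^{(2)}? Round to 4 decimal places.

T_{3}^{(1)} = 4.701928 + (4.701928 − 4.679078)/3 = 4.709545
T_{4}^{(1)} = (4·4.708341 − 4.701928) / 3 = 4.710479
T_{4}^{(2)} = (16·4.710479 − 4.709545) / 15 = 4.710541
(Column j=1 coincides with Simpson's rule on the same nodes.)

4.7105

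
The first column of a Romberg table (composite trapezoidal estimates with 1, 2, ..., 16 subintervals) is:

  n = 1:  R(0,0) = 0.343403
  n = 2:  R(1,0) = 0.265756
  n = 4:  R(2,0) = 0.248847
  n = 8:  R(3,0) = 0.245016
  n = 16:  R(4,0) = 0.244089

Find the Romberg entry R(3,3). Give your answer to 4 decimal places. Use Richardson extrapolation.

0.2438

Richardson extrapolation on the trapezoidal column (denominator 4−1=3):
R(1,1) = 0.265756 + (0.265756 − 0.343403)/3 = 0.239874
R(2,1) = (4·0.248847 − 0.265756) / 3 = 0.243211
R(3,1) = (4·0.245016 − 0.248847) / 3 = 0.243739
R(2,2) = 0.243211 + (0.243211 − 0.239874)/15 = 0.243433
R(3,2) = (16·0.243739 − 0.243211) / 15 = 0.243774
R(3,3) = (64·0.243774 − 0.243433) / 63 = 0.243779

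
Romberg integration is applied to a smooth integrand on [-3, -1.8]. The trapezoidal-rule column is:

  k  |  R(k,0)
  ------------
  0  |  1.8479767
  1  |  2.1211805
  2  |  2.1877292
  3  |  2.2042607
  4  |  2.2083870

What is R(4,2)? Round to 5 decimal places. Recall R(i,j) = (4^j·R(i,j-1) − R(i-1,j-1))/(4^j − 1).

2.20976

Richardson extrapolation on the trapezoidal column (denominator 4−1=3):
R(3,1) = 2.2042607 + (2.2042607 − 2.1877292)/3 = 2.2097712
R(4,1) = 2.2083870 + (2.2083870 − 2.2042607)/3 = 2.2097624
R(4,2) = (16·2.2097624 − 2.2097712) / 15 = 2.2097618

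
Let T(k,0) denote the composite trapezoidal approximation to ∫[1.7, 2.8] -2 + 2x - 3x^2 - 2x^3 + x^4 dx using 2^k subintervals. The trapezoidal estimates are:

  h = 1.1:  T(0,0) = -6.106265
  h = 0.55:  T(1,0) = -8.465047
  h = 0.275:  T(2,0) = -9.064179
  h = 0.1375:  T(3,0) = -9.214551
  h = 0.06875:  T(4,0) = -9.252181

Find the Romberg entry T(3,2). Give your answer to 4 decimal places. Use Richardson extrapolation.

Richardson extrapolation on the trapezoidal column (denominator 4−1=3):
T(2,1) = (4·(-9.064179) − (-8.465047)) / 3 = -9.263890
T(3,1) = (4·(-9.214551) − (-9.064179)) / 3 = -9.264675
T(3,2) = -9.264675 + (-9.264675 − (-9.263890))/15 = -9.264727

-9.2647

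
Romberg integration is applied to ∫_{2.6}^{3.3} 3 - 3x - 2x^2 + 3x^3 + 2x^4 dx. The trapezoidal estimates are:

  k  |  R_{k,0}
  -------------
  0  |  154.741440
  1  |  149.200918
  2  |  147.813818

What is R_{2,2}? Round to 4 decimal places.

Richardson extrapolation on the trapezoidal column (denominator 4−1=3):
R_{1,1} = 149.200918 + (149.200918 − 154.741440)/3 = 147.354077
R_{2,1} = 147.813818 + (147.813818 − 149.200918)/3 = 147.351451
R_{2,2} = (16·147.351451 − 147.354077) / 15 = 147.351276

147.3513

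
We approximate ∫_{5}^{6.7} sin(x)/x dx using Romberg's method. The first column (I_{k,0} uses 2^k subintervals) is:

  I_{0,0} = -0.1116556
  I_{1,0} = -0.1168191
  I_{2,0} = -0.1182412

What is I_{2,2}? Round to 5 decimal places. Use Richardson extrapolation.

-0.11873

Richardson extrapolation on the trapezoidal column (denominator 4−1=3):
I_{1,1} = (4·(-0.1168191) − (-0.1116556)) / 3 = -0.1185403
I_{2,1} = (4·(-0.1182412) − (-0.1168191)) / 3 = -0.1187152
I_{2,2} = (16·(-0.1187152) − (-0.1185403)) / 15 = -0.1187269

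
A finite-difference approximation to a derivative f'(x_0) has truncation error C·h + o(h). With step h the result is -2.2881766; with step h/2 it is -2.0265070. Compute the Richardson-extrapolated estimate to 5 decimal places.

-1.76484

Extrapolated value = (2·A(h/2) − A(h)) / (2 − 1)
= (2·(-2.0265070) − (-2.2881766)) / 1
= -1.7648374 / 1 = -1.7648374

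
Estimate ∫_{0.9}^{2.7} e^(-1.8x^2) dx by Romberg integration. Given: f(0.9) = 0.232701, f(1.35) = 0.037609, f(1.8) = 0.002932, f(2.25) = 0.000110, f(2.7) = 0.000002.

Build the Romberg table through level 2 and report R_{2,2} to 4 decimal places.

R_{0,0} (trapezoid, 1 panel, h=1.8000): 0.209433
R_{1,0} (trapezoid, 2 panels, h=0.9000): 0.107355
R_{2,0} (trapezoid, 4 panels, h=0.4500): 0.070651
R_{1,1} = 0.107355 + (0.107355 − 0.209433)/3 = 0.073329
R_{2,1} = 0.070651 + (0.070651 − 0.107355)/3 = 0.058416
R_{2,2} = 0.058416 + (0.058416 − 0.073329)/15 = 0.057422

0.0574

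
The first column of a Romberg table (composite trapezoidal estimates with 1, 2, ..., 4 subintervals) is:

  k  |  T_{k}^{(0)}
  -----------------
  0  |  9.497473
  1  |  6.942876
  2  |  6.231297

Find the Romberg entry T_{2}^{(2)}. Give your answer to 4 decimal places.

Richardson extrapolation on the trapezoidal column (denominator 4−1=3):
T_{1}^{(1)} = (4·6.942876 − 9.497473) / 3 = 6.091344
T_{2}^{(1)} = 6.231297 + (6.231297 − 6.942876)/3 = 5.994104
T_{2}^{(2)} = 5.994104 + (5.994104 − 6.091344)/15 = 5.987621

5.9876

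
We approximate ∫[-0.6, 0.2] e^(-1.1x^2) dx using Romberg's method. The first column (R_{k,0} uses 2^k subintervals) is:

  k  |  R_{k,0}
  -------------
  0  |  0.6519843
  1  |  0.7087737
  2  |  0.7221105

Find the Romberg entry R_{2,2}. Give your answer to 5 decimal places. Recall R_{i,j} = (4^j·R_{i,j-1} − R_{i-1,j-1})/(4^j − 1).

R_{1,1} = (4·0.7087737 − 0.6519843) / 3 = 0.7277035
R_{2,1} = 0.7221105 + (0.7221105 − 0.7087737)/3 = 0.7265561
R_{2,2} = 0.7265561 + (0.7265561 − 0.7277035)/15 = 0.7264796
(Column j=1 coincides with Simpson's rule on the same nodes.)

0.72648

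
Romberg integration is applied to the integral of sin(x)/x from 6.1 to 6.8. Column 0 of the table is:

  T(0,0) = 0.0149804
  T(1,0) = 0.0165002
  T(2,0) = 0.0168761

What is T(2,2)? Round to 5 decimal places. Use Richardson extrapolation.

0.01700

Richardson extrapolation on the trapezoidal column (denominator 4−1=3):
T(1,1) = 0.0165002 + (0.0165002 − 0.0149804)/3 = 0.0170068
T(2,1) = 0.0168761 + (0.0168761 − 0.0165002)/3 = 0.0170014
T(2,2) = 0.0170014 + (0.0170014 − 0.0170068)/15 = 0.0170010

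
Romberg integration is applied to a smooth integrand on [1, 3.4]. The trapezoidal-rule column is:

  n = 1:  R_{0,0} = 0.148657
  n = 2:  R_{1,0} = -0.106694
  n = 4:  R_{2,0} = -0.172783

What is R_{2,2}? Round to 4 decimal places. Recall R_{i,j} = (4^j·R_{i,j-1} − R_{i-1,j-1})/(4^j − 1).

R_{1,1} = -0.106694 + (-0.106694 − 0.148657)/3 = -0.191811
R_{2,1} = -0.172783 + (-0.172783 − (-0.106694))/3 = -0.194813
R_{2,2} = -0.194813 + (-0.194813 − (-0.191811))/15 = -0.195013

-0.1950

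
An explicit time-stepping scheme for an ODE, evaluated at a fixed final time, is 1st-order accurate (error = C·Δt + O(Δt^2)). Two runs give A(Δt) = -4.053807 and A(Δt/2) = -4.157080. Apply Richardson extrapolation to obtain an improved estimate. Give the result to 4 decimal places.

-4.2604

The leading error scales as Δt; refining by a factor of 2 reduces it by 2^1 = 2.
Extrapolated value = (2·A(Δt/2) − A(Δt)) / (2 − 1)
= (2·(-4.157080) − (-4.053807)) / 1
= -4.260353 / 1 = -4.260353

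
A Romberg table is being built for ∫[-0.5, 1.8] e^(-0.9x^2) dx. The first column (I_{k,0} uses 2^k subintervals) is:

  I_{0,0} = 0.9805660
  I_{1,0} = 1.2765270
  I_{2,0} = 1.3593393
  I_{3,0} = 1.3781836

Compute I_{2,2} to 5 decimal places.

Richardson extrapolation on the trapezoidal column (denominator 4−1=3):
I_{1,1} = 1.2765270 + (1.2765270 − 0.9805660)/3 = 1.3751807
I_{2,1} = 1.3593393 + (1.3593393 − 1.2765270)/3 = 1.3869434
I_{2,2} = 1.3869434 + (1.3869434 − 1.3751807)/15 = 1.3877276

1.38773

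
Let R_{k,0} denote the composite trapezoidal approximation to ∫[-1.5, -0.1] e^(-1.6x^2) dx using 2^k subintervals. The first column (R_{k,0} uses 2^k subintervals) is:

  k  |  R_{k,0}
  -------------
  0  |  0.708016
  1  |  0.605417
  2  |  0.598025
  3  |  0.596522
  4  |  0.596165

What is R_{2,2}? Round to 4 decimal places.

0.5972

Richardson extrapolation on the trapezoidal column (denominator 4−1=3):
R_{1,1} = (4·0.605417 − 0.708016) / 3 = 0.571217
R_{2,1} = (4·0.598025 − 0.605417) / 3 = 0.595561
R_{2,2} = 0.595561 + (0.595561 − 0.571217)/15 = 0.597184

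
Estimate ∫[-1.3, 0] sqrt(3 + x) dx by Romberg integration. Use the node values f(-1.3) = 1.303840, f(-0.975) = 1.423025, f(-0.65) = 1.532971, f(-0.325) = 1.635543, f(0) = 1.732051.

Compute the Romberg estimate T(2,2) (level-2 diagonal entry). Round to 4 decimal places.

1.9864

T(0,0) (trapezoid, 1 panel, h=1.3000): 1.973329
T(1,0) (trapezoid, 2 panels, h=0.6500): 1.983096
T(2,0) (trapezoid, 4 panels, h=0.3250): 1.985582
T(1,1) = 1.983096 + (1.983096 − 1.973329)/3 = 1.986352
T(2,1) = 1.985582 + (1.985582 − 1.983096)/3 = 1.986411
T(2,2) = 1.986411 + (1.986411 − 1.986352)/15 = 1.986415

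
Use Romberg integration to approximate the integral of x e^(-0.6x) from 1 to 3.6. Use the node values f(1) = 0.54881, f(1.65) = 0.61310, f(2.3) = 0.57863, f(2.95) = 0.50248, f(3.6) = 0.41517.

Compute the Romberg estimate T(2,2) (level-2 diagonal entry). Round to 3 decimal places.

T(0,0) (trapezoid, 1 panel, h=2.6000): 1.25317
T(1,0) (trapezoid, 2 panels, h=1.3000): 1.37881
T(2,0) (trapezoid, 4 panels, h=0.6500): 1.41453
T(1,1) = 1.37881 + (1.37881 − 1.25317)/3 = 1.42069
T(2,1) = 1.41453 + (1.41453 − 1.37881)/3 = 1.42644
T(2,2) = 1.42644 + (1.42644 − 1.42069)/15 = 1.42682

1.427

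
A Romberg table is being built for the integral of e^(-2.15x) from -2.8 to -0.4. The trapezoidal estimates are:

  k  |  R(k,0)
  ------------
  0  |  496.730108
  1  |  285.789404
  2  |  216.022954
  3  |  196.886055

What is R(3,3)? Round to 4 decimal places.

Richardson extrapolation on the trapezoidal column (denominator 4−1=3):
R(1,1) = (4·285.789404 − 496.730108) / 3 = 215.475836
R(2,1) = (4·216.022954 − 285.789404) / 3 = 192.767471
R(3,1) = 196.886055 + (196.886055 − 216.022954)/3 = 190.507089
R(2,2) = (16·192.767471 − 215.475836) / 15 = 191.253580
R(3,2) = (16·190.507089 − 192.767471) / 15 = 190.356397
R(3,3) = (64·190.356397 − 191.253580) / 63 = 190.342156
(Column j=1 coincides with Simpson's rule on the same nodes.)

190.3422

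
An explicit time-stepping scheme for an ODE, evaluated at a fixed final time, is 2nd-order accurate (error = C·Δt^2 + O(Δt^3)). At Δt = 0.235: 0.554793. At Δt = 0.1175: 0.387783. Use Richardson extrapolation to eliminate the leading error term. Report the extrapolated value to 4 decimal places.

Extrapolated value = (4·A(Δt/2) − A(Δt)) / (4 − 1)
= (4·0.387783 − 0.554793) / 3
= 0.996339 / 3 = 0.332113

0.3321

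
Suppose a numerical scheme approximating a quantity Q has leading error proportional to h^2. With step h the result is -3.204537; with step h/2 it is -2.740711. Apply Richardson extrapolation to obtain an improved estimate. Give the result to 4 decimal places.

-2.5861

Extrapolated value = (4·A(h/2) − A(h)) / (4 − 1)
= (4·(-2.740711) − (-3.204537)) / 3
= -7.758307 / 3 = -2.586102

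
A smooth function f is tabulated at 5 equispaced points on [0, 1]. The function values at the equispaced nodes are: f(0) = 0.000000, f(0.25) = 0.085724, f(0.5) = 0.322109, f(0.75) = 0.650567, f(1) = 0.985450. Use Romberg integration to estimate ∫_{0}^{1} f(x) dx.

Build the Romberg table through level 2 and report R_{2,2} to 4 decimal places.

0.3814

R_{0,0} (trapezoid, 1 panel, h=1.0000): 0.492725
R_{1,0} (trapezoid, 2 panels, h=0.5000): 0.407417
R_{2,0} (trapezoid, 4 panels, h=0.2500): 0.387781
R_{1,1} = 0.407417 + (0.407417 − 0.492725)/3 = 0.378981
R_{2,1} = 0.387781 + (0.387781 − 0.407417)/3 = 0.381236
R_{2,2} = 0.381236 + (0.381236 − 0.378981)/15 = 0.381386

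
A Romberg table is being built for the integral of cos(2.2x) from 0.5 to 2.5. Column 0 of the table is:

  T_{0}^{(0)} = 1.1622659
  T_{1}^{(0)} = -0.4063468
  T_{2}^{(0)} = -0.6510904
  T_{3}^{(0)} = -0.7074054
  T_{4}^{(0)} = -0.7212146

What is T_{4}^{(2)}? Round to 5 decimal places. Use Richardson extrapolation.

Richardson extrapolation on the trapezoidal column (denominator 4−1=3):
T_{3}^{(1)} = -0.7074054 + (-0.7074054 − (-0.6510904))/3 = -0.7261771
T_{4}^{(1)} = (4·(-0.7212146) − (-0.7074054)) / 3 = -0.7258177
T_{4}^{(2)} = -0.7258177 + (-0.7258177 − (-0.7261771))/15 = -0.7257937

-0.72579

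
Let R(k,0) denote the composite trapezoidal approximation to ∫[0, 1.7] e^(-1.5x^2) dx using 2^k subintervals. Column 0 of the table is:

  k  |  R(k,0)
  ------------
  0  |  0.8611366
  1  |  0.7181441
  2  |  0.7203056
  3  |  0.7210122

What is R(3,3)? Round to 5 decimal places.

R(1,1) = 0.7181441 + (0.7181441 − 0.8611366)/3 = 0.6704799
R(2,1) = (4·0.7203056 − 0.7181441) / 3 = 0.7210261
R(3,1) = (4·0.7210122 − 0.7203056) / 3 = 0.7212477
R(2,2) = (16·0.7210261 − 0.6704799) / 15 = 0.7243958
R(3,2) = (16·0.7212477 − 0.7210261) / 15 = 0.7212625
R(3,3) = 0.7212625 + (0.7212625 − 0.7243958)/63 = 0.7212128

0.72121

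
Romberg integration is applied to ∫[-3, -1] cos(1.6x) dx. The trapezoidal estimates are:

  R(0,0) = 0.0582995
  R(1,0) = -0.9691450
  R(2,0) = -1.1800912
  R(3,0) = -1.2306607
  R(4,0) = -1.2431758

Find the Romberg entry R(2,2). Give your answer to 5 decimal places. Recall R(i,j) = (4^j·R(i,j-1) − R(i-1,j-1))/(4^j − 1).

-1.24633

Richardson extrapolation on the trapezoidal column (denominator 4−1=3):
R(1,1) = (4·(-0.9691450) − 0.0582995) / 3 = -1.3116265
R(2,1) = -1.1800912 + (-1.1800912 − (-0.9691450))/3 = -1.2504066
R(2,2) = -1.2504066 + (-1.2504066 − (-1.3116265))/15 = -1.2463253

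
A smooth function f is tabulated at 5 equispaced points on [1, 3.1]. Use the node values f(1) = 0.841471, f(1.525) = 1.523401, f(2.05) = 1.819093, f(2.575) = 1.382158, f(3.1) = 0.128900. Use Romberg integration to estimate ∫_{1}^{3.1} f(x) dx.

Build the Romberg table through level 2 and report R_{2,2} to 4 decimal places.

2.8373

R_{0,0} (trapezoid, 1 panel, h=2.1000): 1.018890
R_{1,0} (trapezoid, 2 panels, h=1.0500): 2.419492
R_{2,0} (trapezoid, 4 panels, h=0.5250): 2.735165
R_{1,1} = 2.419492 + (2.419492 − 1.018890)/3 = 2.886359
R_{2,1} = 2.735165 + (2.735165 − 2.419492)/3 = 2.840389
R_{2,2} = 2.840389 + (2.840389 − 2.886359)/15 = 2.837324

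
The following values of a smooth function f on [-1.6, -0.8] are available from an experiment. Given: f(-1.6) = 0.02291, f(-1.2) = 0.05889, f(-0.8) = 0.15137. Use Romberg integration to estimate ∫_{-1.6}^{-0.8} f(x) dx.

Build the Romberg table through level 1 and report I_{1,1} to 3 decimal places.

0.055

I_{0,0} (trapezoid, 1 panel, h=0.8000): 0.06971
I_{1,0} (trapezoid, 2 panels, h=0.4000): 0.05841
I_{1,1} = 0.05841 + (0.05841 − 0.06971)/3 = 0.05464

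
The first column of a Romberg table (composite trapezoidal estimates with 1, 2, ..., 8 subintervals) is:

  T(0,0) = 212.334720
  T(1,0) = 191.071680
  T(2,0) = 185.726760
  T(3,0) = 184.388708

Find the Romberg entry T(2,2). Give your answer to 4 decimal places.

T(1,1) = 191.071680 + (191.071680 − 212.334720)/3 = 183.984000
T(2,1) = 185.726760 + (185.726760 − 191.071680)/3 = 183.945120
T(2,2) = (16·183.945120 − 183.984000) / 15 = 183.942528

183.9425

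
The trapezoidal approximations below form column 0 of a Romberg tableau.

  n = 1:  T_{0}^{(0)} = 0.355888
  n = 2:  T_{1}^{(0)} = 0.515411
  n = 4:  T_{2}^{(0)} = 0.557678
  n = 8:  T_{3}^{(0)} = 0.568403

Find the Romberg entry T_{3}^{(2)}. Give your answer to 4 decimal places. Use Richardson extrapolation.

0.5720

T_{2}^{(1)} = 0.557678 + (0.557678 − 0.515411)/3 = 0.571767
T_{3}^{(1)} = (4·0.568403 − 0.557678) / 3 = 0.571978
T_{3}^{(2)} = 0.571978 + (0.571978 − 0.571767)/15 = 0.571992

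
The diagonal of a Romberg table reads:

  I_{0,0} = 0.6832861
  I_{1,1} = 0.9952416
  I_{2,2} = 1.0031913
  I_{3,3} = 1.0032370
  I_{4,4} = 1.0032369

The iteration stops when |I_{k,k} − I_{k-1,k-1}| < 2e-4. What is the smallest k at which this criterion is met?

k = 3

|I_{1,1} − I_{0,0}| = 0.3119555 ≥ 2e-4
|I_{2,2} − I_{1,1}| = 0.0079497 ≥ 2e-4
|I_{3,3} − I_{2,2}| = 0.0000457 < 2e-4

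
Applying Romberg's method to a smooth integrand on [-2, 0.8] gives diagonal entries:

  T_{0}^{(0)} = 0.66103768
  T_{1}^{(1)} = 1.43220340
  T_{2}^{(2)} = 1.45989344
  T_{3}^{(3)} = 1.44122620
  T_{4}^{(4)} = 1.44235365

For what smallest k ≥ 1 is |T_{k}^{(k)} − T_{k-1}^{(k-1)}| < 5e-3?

k = 4

|T_{1}^{(1)} − T_{0}^{(0)}| = 0.77116572 ≥ 5e-3
|T_{2}^{(2)} − T_{1}^{(1)}| = 0.02769004 ≥ 5e-3
|T_{3}^{(3)} − T_{2}^{(2)}| = 0.01866724 ≥ 5e-3
|T_{4}^{(4)} − T_{3}^{(3)}| = 0.00112745 < 5e-3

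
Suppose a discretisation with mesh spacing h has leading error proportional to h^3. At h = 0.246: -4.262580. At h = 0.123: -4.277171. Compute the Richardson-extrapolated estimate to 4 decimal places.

-4.2793

The leading error scales as h^3; refining by a factor of 2 reduces it by 2^3 = 8.
Extrapolated value = (8·A(h/2) − A(h)) / (8 − 1)
= (8·(-4.277171) − (-4.262580)) / 7
= -29.954788 / 7 = -4.279255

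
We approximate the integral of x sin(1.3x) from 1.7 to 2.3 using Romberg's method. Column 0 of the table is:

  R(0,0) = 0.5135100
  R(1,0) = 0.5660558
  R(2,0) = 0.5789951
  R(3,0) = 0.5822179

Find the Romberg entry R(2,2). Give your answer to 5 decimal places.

R(1,1) = 0.5660558 + (0.5660558 − 0.5135100)/3 = 0.5835711
R(2,1) = 0.5789951 + (0.5789951 − 0.5660558)/3 = 0.5833082
R(2,2) = (16·0.5833082 − 0.5835711) / 15 = 0.5832907

0.58329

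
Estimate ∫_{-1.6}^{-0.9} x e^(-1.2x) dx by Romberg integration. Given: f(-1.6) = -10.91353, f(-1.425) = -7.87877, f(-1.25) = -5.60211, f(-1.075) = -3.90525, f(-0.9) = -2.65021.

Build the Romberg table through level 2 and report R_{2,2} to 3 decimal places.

R_{0,0} (trapezoid, 1 panel, h=0.7000): -4.74731
R_{1,0} (trapezoid, 2 panels, h=0.3500): -4.33439
R_{2,0} (trapezoid, 4 panels, h=0.1750): -4.22940
R_{1,1} = -4.33439 + (-4.33439 − (-4.74731))/3 = -4.19675
R_{2,1} = -4.22940 + (-4.22940 − (-4.33439))/3 = -4.19440
R_{2,2} = -4.19440 + (-4.19440 − (-4.19675))/15 = -4.19424

-4.194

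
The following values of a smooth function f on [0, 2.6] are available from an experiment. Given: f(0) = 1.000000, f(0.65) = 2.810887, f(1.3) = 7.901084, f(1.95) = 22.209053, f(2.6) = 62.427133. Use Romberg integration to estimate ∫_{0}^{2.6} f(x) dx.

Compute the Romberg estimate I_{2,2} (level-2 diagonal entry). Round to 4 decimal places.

38.6950

I_{0,0} (trapezoid, 1 panel, h=2.6000): 82.455273
I_{1,0} (trapezoid, 2 panels, h=1.3000): 51.499046
I_{2,0} (trapezoid, 4 panels, h=0.6500): 42.012484
I_{1,1} = 51.499046 + (51.499046 − 82.455273)/3 = 41.180304
I_{2,1} = 42.012484 + (42.012484 − 51.499046)/3 = 38.850297
I_{2,2} = 38.850297 + (38.850297 − 41.180304)/15 = 38.694963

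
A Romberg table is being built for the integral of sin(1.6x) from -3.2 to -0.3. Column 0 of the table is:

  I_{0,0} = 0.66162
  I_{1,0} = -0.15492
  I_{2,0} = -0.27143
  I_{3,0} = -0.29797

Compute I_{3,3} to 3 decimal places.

-0.307

Richardson extrapolation on the trapezoidal column (denominator 4−1=3):
I_{1,1} = -0.15492 + (-0.15492 − 0.66162)/3 = -0.42710
I_{2,1} = (4·(-0.27143) − (-0.15492)) / 3 = -0.31027
I_{3,1} = -0.29797 + (-0.29797 − (-0.27143))/3 = -0.30682
I_{2,2} = -0.31027 + (-0.31027 − (-0.42710))/15 = -0.30248
I_{3,2} = -0.30682 + (-0.30682 − (-0.31027))/15 = -0.30659
I_{3,3} = (64·(-0.30659) − (-0.30248)) / 63 = -0.30666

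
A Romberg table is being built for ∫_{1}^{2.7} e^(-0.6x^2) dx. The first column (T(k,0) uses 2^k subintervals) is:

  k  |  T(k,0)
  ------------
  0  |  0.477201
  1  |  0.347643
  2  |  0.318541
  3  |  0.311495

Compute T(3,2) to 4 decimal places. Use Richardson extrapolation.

Richardson extrapolation on the trapezoidal column (denominator 4−1=3):
T(2,1) = (4·0.318541 − 0.347643) / 3 = 0.308840
T(3,1) = 0.311495 + (0.311495 − 0.318541)/3 = 0.309146
T(3,2) = 0.309146 + (0.309146 − 0.308840)/15 = 0.309166

0.3092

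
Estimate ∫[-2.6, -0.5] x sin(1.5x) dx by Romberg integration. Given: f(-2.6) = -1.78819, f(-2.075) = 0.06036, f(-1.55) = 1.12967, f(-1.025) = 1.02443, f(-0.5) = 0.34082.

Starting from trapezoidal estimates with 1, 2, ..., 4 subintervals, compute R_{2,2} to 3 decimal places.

0.890

R_{0,0} (trapezoid, 1 panel, h=2.1000): -1.51974
R_{1,0} (trapezoid, 2 panels, h=1.0500): 0.42628
R_{2,0} (trapezoid, 4 panels, h=0.5250): 0.78266
R_{1,1} = 0.42628 + (0.42628 − (-1.51974))/3 = 1.07495
R_{2,1} = 0.78266 + (0.78266 − 0.42628)/3 = 0.90145
R_{2,2} = 0.90145 + (0.90145 − 1.07495)/15 = 0.88988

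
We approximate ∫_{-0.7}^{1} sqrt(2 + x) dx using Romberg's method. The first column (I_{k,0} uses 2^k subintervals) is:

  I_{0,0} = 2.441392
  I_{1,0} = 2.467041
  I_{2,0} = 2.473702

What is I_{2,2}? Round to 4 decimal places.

Richardson extrapolation on the trapezoidal column (denominator 4−1=3):
I_{1,1} = (4·2.467041 − 2.441392) / 3 = 2.475591
I_{2,1} = 2.473702 + (2.473702 − 2.467041)/3 = 2.475922
I_{2,2} = 2.475922 + (2.475922 − 2.475591)/15 = 2.475944

2.4759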